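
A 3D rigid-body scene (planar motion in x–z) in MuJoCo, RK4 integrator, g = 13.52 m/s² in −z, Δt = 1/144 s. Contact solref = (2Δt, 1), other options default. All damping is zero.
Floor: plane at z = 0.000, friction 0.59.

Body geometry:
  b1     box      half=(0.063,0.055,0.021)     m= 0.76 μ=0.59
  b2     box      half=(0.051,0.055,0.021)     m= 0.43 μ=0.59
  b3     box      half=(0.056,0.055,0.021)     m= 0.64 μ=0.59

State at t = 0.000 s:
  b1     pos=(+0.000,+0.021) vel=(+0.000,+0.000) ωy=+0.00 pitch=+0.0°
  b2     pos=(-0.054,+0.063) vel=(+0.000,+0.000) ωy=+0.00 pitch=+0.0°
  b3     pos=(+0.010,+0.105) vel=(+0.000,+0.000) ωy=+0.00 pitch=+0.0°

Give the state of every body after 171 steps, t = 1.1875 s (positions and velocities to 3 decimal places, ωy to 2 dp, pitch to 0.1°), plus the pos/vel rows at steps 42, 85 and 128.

State at t = 1.1875 s:
  b1     pos=(+0.000,+0.021) vel=(+0.000,+0.000) ωy=+0.00 pitch=+0.0°
  b2     pos=(-0.055,+0.063) vel=(-0.001,+0.000) ωy=+0.00 pitch=+0.0°
  b3     pos=(+0.019,+0.092) vel=(+0.001,-0.001) ωy=-0.03 pitch=+37.1°

Key-timestep trajectory:
   step    t(s)  b1.x    b1.z    b1.vx   b1.vz   b2.x    b2.z    b2.vx   b2.vz   b3.x    b3.z    b3.vx   b3.vz 
     42  0.2917   +0.000  +0.021  +0.000  +0.000   -0.054  +0.063  -0.001  +0.000   +0.019  +0.093  +0.001  -0.001
     85  0.5903   +0.000  +0.021  +0.000  +0.000   -0.055  +0.063  -0.001  +0.000   +0.019  +0.093  +0.001  -0.001
    128  0.8889   +0.000  +0.021  +0.000  +0.000   -0.055  +0.063  -0.001  +0.000   +0.019  +0.093  +0.001  -0.001


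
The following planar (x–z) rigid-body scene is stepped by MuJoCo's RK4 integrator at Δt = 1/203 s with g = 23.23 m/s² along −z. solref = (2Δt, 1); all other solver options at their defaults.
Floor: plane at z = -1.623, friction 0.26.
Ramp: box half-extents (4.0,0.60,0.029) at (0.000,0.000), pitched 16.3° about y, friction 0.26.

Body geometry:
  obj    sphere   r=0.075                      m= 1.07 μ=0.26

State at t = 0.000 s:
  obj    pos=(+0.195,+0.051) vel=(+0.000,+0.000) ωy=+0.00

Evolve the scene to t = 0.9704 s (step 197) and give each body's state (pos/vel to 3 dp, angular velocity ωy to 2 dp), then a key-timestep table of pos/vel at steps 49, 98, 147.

State at t = 0.9704 s:
  obj    pos=(+2.300,-0.564) vel=(+4.338,-1.268) ωy=+60.25

Key-timestep trajectory:
   step    t(s)  obj.x    obj.z    obj.vx   obj.vz 
     49  0.2414   +0.325  +0.013  +1.079  -0.316
     98  0.4828   +0.716  -0.101  +2.158  -0.631
    147  0.7241   +1.367  -0.291  +3.237  -0.947


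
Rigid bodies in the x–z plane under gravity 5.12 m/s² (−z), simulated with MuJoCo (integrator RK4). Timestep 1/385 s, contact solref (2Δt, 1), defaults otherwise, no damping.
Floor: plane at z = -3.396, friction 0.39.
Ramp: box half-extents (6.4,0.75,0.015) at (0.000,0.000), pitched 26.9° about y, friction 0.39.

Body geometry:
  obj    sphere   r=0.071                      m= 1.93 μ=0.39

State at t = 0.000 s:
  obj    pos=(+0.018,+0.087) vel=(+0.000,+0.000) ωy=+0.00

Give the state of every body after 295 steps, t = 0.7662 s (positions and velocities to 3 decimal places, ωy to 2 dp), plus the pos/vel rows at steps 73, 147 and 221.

State at t = 0.7662 s:
  obj    pos=(+0.451,-0.133) vel=(+1.131,-0.574) ωy=+17.85

Key-timestep trajectory:
   step    t(s)  obj.x    obj.z    obj.vx   obj.vz 
     73  0.1896   +0.045  +0.074  +0.280  -0.142
    147  0.3818   +0.126  +0.033  +0.563  -0.286
    221  0.5740   +0.261  -0.036  +0.847  -0.430


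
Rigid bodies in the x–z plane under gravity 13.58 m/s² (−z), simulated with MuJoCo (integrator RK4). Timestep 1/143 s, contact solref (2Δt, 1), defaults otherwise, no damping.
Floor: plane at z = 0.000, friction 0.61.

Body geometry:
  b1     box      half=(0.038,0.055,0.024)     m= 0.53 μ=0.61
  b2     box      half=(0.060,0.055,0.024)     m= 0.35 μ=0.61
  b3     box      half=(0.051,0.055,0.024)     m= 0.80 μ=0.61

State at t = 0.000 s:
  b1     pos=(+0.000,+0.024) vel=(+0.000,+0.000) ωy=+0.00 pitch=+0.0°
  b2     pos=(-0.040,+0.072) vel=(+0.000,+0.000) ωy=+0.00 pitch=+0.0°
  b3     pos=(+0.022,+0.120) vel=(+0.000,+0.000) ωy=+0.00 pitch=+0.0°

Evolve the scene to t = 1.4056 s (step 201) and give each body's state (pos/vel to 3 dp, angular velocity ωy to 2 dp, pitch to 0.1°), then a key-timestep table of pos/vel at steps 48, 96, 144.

State at t = 1.4056 s:
  b1     pos=(-0.001,+0.024) vel=(+0.000,+0.000) ωy=+0.00 pitch=+0.0°
  b2     pos=(-0.100,+0.060) vel=(+0.000,+0.000) ωy=+0.00 pitch=-90.0°
  b3     pos=(+0.079,+0.051) vel=(+0.000,+0.000) ωy=+0.00 pitch=+90.0°

Key-timestep trajectory:
   step    t(s)  b1.x    b1.z    b1.vx   b1.vz   b2.x    b2.z    b2.vx   b2.vz   b3.x    b3.z    b3.vx   b3.vz 
     48  0.3357   -0.001  +0.024  +0.000  +0.001   -0.044  +0.071  -0.064  -0.011   +0.079  +0.050  -0.007  +0.066
     96  0.6713   -0.001  +0.024  +0.000  +0.000   -0.081  +0.064  -0.091  -0.007   +0.079  +0.051  +0.000  +0.000
    144  1.0070   -0.001  +0.024  +0.000  +0.000   -0.095  +0.062  +0.035  +0.022   +0.079  +0.051  +0.000  +0.000


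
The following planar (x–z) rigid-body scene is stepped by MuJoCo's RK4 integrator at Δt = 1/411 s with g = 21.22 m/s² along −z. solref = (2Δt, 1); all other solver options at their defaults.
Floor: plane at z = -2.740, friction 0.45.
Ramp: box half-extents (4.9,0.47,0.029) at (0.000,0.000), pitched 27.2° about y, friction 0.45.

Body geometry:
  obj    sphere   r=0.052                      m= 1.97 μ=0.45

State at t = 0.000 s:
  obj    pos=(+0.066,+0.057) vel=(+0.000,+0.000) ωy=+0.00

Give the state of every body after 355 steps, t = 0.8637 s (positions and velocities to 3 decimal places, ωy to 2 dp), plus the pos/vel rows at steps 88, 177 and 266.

State at t = 0.8637 s:
  obj    pos=(+2.365,-1.124) vel=(+5.323,-2.735) ωy=+115.07

Key-timestep trajectory:
   step    t(s)  obj.x    obj.z    obj.vx   obj.vz 
     88  0.2141   +0.207  -0.015  +1.320  -0.678
    177  0.4307   +0.638  -0.237  +2.654  -1.364
    266  0.6472   +1.357  -0.606  +3.988  -2.050


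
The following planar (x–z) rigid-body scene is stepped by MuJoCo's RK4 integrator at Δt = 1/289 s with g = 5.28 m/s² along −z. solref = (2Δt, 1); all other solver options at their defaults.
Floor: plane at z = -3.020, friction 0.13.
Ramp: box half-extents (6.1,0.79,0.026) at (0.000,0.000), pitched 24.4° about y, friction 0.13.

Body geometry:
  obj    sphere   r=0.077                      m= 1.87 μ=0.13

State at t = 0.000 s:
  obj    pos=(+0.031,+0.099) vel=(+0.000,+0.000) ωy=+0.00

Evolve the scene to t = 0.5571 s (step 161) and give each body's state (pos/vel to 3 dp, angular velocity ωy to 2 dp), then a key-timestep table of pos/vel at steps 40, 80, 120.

State at t = 0.5571 s:
  obj    pos=(+0.251,-0.001) vel=(+0.791,-0.358) ωy=+11.26

Key-timestep trajectory:
   step    t(s)  obj.x    obj.z    obj.vx   obj.vz 
     40  0.1384   +0.045  +0.093  +0.197  -0.089
     80  0.2768   +0.085  +0.074  +0.393  -0.178
    120  0.4152   +0.153  +0.043  +0.589  -0.267


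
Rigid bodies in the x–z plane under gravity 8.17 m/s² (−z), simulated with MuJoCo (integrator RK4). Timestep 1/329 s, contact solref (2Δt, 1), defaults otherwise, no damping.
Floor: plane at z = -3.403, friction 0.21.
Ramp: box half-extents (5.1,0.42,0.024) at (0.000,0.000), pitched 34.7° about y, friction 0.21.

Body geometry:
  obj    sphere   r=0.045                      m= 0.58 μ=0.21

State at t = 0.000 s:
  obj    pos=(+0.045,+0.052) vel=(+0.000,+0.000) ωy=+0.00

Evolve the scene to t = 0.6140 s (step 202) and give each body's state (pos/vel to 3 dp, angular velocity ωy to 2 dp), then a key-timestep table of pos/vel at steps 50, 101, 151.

State at t = 0.6140 s:
  obj    pos=(+0.560,-0.304) vel=(+1.677,-1.161) ωy=+45.31

Key-timestep trajectory:
   step    t(s)  obj.x    obj.z    obj.vx   obj.vz 
     50  0.1520   +0.077  +0.031  +0.415  -0.288
    101  0.3070   +0.174  -0.037  +0.839  -0.581
    151  0.4590   +0.333  -0.147  +1.254  -0.868


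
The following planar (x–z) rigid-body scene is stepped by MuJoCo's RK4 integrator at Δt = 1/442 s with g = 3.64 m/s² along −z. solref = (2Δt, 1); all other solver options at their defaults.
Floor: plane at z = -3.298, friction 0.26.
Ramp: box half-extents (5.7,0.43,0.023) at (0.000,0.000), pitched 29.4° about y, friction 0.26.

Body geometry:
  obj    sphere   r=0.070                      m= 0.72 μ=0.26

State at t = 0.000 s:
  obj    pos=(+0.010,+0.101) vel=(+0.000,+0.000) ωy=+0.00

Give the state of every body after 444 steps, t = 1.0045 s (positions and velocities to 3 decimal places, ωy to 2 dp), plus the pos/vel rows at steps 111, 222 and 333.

State at t = 1.0045 s:
  obj    pos=(+0.571,-0.215) vel=(+1.117,-0.629) ωy=+18.31

Key-timestep trajectory:
   step    t(s)  obj.x    obj.z    obj.vx   obj.vz 
    111  0.2511   +0.045  +0.081  +0.279  -0.157
    222  0.5023   +0.150  +0.022  +0.559  -0.315
    333  0.7534   +0.326  -0.077  +0.838  -0.472


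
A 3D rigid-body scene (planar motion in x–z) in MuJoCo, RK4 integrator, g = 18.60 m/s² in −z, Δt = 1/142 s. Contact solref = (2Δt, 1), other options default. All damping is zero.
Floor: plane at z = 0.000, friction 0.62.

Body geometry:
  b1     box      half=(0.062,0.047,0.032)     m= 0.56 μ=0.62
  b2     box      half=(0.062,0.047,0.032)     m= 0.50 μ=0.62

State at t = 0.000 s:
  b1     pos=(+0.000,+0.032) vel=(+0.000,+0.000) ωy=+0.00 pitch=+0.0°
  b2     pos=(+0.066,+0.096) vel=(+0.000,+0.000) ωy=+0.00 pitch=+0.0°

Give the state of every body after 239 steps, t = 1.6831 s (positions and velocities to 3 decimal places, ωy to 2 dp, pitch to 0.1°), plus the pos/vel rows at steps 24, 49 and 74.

State at t = 1.6831 s:
  b1     pos=(+0.000,+0.032) vel=(+0.000,+0.000) ωy=+0.00 pitch=+0.0°
  b2     pos=(+0.221,+0.032) vel=(+0.000,+0.000) ωy=+0.00 pitch=+180.0°

Key-timestep trajectory:
   step    t(s)  b1.x    b1.z    b1.vx   b1.vz   b2.x    b2.z    b2.vx   b2.vz 
     24  0.1690   +0.000  +0.032  +0.000  +0.000   +0.085  +0.087  +0.270  -0.291
     49  0.3451   +0.000  +0.032  +0.000  +0.000   +0.148  +0.069  +0.185  +0.000
     74  0.5211   +0.000  +0.032  +0.000  +0.000   +0.190  +0.060  +0.473  -0.266


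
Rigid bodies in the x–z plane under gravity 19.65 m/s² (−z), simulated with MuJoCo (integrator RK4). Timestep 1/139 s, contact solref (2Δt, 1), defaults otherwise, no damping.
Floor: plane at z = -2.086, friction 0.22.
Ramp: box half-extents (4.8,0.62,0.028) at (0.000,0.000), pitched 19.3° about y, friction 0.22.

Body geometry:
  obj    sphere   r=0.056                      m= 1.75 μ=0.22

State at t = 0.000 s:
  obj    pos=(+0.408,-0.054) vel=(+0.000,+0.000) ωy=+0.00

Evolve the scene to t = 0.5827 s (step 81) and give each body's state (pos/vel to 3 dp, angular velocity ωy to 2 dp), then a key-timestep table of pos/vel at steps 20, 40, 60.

State at t = 0.5827 s:
  obj    pos=(+1.152,-0.314) vel=(+2.552,-0.894) ωy=+48.26

Key-timestep trajectory:
   step    t(s)  obj.x    obj.z    obj.vx   obj.vz 
     20  0.1439   +0.453  -0.070  +0.630  -0.221
     40  0.2878   +0.589  -0.117  +1.260  -0.441
     60  0.4317   +0.816  -0.197  +1.890  -0.662


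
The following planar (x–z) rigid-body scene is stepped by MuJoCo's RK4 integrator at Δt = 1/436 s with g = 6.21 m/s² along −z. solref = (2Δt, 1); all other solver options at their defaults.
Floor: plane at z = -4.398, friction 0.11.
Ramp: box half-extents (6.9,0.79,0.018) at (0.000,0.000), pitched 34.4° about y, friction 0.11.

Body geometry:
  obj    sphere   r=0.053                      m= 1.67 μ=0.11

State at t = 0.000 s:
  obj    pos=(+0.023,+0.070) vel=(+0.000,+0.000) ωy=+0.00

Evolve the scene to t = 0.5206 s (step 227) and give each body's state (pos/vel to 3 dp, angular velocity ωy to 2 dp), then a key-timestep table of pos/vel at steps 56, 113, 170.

State at t = 0.5206 s:
  obj    pos=(+0.353,-0.156) vel=(+1.259,-0.880) ωy=+13.72

Key-timestep trajectory:
   step    t(s)  obj.x    obj.z    obj.vx   obj.vz 
     56  0.1284   +0.043  +0.056  +0.313  -0.215
    113  0.2592   +0.105  +0.014  +0.626  -0.440
    170  0.3899   +0.208  -0.056  +0.951  -0.644


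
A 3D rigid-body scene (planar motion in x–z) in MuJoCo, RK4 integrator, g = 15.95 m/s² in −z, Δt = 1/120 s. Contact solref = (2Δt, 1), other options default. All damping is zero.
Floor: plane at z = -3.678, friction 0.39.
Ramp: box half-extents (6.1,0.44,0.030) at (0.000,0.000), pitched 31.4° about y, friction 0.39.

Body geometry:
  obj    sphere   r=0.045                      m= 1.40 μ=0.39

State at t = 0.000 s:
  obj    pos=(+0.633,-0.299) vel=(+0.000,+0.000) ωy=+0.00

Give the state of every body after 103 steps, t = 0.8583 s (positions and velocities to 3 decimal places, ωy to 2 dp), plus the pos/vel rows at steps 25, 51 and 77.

State at t = 0.8583 s:
  obj    pos=(+2.499,-1.438) vel=(+4.348,-2.654) ωy=+113.20

Key-timestep trajectory:
   step    t(s)  obj.x    obj.z    obj.vx   obj.vz 
     25  0.2083   +0.743  -0.366  +1.056  -0.644
     51  0.4250   +1.091  -0.578  +2.153  -1.314
     77  0.6417   +1.676  -0.935  +3.251  -1.984


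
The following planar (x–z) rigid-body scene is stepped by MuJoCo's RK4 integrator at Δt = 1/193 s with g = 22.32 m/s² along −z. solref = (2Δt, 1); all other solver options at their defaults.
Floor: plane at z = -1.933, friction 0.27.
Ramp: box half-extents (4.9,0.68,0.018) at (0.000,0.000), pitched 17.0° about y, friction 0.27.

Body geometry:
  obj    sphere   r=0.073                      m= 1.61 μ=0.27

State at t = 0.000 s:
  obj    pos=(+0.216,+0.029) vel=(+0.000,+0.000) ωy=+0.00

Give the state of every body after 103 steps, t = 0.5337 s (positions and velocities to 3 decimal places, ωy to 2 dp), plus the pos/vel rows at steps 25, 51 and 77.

State at t = 0.5337 s:
  obj    pos=(+0.851,-0.165) vel=(+2.379,-0.727) ωy=+34.07

Key-timestep trajectory:
   step    t(s)  obj.x    obj.z    obj.vx   obj.vz 
     25  0.1295   +0.253  +0.018  +0.578  -0.177
     51  0.2642   +0.372  -0.019  +1.178  -0.360
     77  0.3990   +0.571  -0.079  +1.779  -0.544


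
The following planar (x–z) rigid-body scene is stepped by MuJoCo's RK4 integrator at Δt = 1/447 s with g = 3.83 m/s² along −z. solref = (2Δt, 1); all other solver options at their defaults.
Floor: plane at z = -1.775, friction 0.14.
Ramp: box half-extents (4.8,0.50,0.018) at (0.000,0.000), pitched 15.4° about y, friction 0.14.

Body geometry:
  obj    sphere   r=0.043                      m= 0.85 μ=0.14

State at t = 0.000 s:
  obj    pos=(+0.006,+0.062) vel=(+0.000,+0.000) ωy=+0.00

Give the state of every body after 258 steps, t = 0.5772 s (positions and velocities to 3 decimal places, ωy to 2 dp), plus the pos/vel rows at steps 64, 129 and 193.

State at t = 0.5772 s:
  obj    pos=(+0.123,+0.029) vel=(+0.404,-0.111) ωy=+9.75

Key-timestep trajectory:
   step    t(s)  obj.x    obj.z    obj.vx   obj.vz 
     64  0.1432   +0.013  +0.060  +0.100  -0.028
    129  0.2886   +0.035  +0.054  +0.202  -0.056
    193  0.4318   +0.071  +0.044  +0.302  -0.083


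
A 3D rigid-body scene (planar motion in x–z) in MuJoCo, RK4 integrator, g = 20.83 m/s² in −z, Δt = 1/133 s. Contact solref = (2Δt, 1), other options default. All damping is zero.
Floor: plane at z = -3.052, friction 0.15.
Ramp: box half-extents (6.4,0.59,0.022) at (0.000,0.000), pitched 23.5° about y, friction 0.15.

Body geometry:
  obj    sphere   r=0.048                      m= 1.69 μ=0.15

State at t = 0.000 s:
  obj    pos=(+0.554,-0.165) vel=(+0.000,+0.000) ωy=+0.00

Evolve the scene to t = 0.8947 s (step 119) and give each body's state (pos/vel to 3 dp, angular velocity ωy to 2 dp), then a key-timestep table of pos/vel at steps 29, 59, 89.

State at t = 0.8947 s:
  obj    pos=(+2.733,-1.112) vel=(+4.869,-2.117) ωy=+110.53

Key-timestep trajectory:
   step    t(s)  obj.x    obj.z    obj.vx   obj.vz 
     29  0.2180   +0.684  -0.221  +1.187  -0.516
     59  0.4436   +1.090  -0.398  +2.414  -1.050
     89  0.6692   +1.773  -0.694  +3.641  -1.583


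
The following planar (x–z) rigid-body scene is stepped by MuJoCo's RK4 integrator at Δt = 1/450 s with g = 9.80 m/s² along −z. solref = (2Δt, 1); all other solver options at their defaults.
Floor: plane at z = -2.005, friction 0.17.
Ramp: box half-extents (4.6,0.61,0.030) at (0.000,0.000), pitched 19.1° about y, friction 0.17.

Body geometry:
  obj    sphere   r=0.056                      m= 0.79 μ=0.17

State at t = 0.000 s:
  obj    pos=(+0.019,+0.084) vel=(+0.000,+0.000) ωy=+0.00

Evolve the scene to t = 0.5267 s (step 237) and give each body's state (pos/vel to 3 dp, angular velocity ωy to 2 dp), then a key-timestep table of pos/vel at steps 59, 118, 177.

State at t = 0.5267 s:
  obj    pos=(+0.319,-0.020) vel=(+1.140,-0.395) ωy=+21.54

Key-timestep trajectory:
   step    t(s)  obj.x    obj.z    obj.vx   obj.vz 
     59  0.1311   +0.038  +0.078  +0.284  -0.098
    118  0.2622   +0.094  +0.059  +0.568  -0.197
    177  0.3933   +0.187  +0.026  +0.851  -0.295


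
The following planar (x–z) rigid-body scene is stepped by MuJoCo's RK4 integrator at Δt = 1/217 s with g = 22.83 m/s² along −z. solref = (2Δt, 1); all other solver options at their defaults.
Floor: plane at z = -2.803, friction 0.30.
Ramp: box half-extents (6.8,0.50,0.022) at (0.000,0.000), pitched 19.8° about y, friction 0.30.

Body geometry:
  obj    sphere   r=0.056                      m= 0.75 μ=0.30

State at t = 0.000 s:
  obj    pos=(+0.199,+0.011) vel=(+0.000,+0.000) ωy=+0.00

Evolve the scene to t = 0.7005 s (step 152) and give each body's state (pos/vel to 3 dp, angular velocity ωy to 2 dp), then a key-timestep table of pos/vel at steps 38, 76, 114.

State at t = 0.7005 s:
  obj    pos=(+1.474,-0.448) vel=(+3.641,-1.311) ωy=+69.08

Key-timestep trajectory:
   step    t(s)  obj.x    obj.z    obj.vx   obj.vz 
     38  0.1751   +0.279  -0.017  +0.910  -0.328
     76  0.3502   +0.518  -0.104  +1.820  -0.655
    114  0.5253   +0.916  -0.247  +2.730  -0.983


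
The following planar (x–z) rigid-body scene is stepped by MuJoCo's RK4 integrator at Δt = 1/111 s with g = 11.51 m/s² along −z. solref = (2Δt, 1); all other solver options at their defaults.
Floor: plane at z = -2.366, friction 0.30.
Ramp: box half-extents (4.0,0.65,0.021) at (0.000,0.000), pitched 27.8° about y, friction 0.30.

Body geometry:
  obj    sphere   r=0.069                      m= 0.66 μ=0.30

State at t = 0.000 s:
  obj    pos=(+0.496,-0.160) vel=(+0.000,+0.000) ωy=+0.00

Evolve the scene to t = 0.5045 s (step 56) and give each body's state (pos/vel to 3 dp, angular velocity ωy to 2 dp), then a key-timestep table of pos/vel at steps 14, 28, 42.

State at t = 0.5045 s:
  obj    pos=(+0.928,-0.387) vel=(+1.711,-0.902) ωy=+28.02

Key-timestep trajectory:
   step    t(s)  obj.x    obj.z    obj.vx   obj.vz 
     14  0.1261   +0.523  -0.174  +0.428  -0.226
     28  0.2523   +0.604  -0.217  +0.856  -0.451
     42  0.3784   +0.739  -0.288  +1.284  -0.677


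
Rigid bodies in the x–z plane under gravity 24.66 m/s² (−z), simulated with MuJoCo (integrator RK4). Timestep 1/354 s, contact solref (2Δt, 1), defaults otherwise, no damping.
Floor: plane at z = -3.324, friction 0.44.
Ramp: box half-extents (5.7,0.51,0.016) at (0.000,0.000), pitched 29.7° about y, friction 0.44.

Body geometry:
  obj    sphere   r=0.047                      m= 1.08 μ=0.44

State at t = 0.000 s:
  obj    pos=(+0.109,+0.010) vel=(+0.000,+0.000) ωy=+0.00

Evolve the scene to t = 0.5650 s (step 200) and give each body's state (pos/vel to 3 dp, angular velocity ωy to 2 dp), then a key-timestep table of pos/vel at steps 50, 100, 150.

State at t = 0.5650 s:
  obj    pos=(+1.319,-0.680) vel=(+4.283,-2.443) ωy=+104.89

Key-timestep trajectory:
   step    t(s)  obj.x    obj.z    obj.vx   obj.vz 
     50  0.1412   +0.185  -0.033  +1.071  -0.611
    100  0.2825   +0.412  -0.162  +2.142  -1.222
    150  0.4237   +0.790  -0.378  +3.212  -1.832


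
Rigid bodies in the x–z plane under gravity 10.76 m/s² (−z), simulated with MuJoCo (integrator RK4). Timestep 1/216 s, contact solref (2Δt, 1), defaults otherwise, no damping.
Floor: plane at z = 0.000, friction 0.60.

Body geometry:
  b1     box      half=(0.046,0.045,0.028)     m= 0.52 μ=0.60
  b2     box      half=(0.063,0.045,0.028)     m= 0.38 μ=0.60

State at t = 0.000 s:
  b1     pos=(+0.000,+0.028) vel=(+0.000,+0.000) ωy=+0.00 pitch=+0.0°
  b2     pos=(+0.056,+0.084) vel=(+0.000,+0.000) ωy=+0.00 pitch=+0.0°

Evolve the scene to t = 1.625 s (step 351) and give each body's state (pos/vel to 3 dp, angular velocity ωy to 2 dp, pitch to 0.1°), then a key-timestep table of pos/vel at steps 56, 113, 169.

State at t = 1.625 s:
  b1     pos=(+0.000,+0.028) vel=(+0.000,+0.000) ωy=+0.00 pitch=+0.0°
  b2     pos=(+0.121,+0.063) vel=(+0.000,+0.000) ωy=+0.00 pitch=+90.0°

Key-timestep trajectory:
   step    t(s)  b1.x    b1.z    b1.vx   b1.vz   b2.x    b2.z    b2.vx   b2.vz 
     56  0.2593   +0.000  +0.028  +0.000  +0.000   +0.089  +0.069  +0.138  +0.005
    113  0.5231   +0.000  +0.028  +0.000  +0.000   +0.132  +0.067  +0.036  +0.008
    169  0.7824   +0.000  +0.028  +0.000  +0.000   +0.120  +0.063  +0.163  -0.073


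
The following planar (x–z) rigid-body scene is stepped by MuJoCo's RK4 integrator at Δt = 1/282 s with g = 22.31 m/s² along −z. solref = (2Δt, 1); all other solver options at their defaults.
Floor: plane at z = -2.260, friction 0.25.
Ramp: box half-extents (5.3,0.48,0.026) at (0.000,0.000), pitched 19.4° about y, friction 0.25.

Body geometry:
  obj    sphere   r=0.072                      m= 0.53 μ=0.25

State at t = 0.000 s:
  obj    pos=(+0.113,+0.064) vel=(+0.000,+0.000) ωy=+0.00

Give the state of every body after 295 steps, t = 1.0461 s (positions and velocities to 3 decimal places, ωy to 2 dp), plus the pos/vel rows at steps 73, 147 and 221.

State at t = 1.0461 s:
  obj    pos=(+2.845,-0.898) vel=(+5.223,-1.839) ωy=+76.90

Key-timestep trajectory:
   step    t(s)  obj.x    obj.z    obj.vx   obj.vz 
     73  0.2589   +0.280  +0.005  +1.293  -0.455
    147  0.5213   +0.791  -0.175  +2.603  -0.917
    221  0.7837   +1.646  -0.476  +3.913  -1.378


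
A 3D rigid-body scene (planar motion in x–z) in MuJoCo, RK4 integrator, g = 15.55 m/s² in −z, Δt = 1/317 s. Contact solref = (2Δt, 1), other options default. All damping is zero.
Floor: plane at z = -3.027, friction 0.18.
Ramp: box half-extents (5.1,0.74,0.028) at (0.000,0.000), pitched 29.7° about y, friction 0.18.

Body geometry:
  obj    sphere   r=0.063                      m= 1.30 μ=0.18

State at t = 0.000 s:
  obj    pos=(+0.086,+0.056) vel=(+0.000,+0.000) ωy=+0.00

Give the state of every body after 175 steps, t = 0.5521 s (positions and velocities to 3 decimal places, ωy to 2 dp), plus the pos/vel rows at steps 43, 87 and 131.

State at t = 0.5521 s:
  obj    pos=(+0.815,-0.360) vel=(+2.639,-1.505) ωy=+48.21

Key-timestep trajectory:
   step    t(s)  obj.x    obj.z    obj.vx   obj.vz 
     43  0.1356   +0.130  +0.031  +0.649  -0.370
     87  0.2744   +0.266  -0.047  +1.312  -0.748
    131  0.4132   +0.494  -0.177  +1.976  -1.127


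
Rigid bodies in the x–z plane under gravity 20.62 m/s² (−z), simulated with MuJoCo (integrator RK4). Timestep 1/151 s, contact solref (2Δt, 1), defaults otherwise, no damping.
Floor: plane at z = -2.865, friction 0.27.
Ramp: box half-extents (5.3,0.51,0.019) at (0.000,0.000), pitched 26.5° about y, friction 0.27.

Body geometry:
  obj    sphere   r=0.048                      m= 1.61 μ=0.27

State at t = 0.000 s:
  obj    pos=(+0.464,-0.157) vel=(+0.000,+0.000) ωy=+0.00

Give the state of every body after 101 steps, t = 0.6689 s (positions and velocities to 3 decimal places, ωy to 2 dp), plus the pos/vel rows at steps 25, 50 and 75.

State at t = 0.6689 s:
  obj    pos=(+1.780,-0.813) vel=(+3.934,-1.961) ωy=+91.55

Key-timestep trajectory:
   step    t(s)  obj.x    obj.z    obj.vx   obj.vz 
     25  0.1656   +0.545  -0.197  +0.974  -0.486
     50  0.3311   +0.787  -0.317  +1.948  -0.971
     75  0.4967   +1.190  -0.518  +2.921  -1.457


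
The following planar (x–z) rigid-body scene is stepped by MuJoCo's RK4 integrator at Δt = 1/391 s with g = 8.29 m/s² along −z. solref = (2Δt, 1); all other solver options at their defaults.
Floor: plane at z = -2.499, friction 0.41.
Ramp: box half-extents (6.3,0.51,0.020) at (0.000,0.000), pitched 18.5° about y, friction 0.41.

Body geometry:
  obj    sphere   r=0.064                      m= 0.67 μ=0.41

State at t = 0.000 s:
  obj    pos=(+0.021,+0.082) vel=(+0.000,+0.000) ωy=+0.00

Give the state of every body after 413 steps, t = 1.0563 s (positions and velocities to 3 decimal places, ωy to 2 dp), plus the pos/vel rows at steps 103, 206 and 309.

State at t = 1.0563 s:
  obj    pos=(+1.015,-0.251) vel=(+1.882,-0.630) ωy=+31.01

Key-timestep trajectory:
   step    t(s)  obj.x    obj.z    obj.vx   obj.vz 
    103  0.2634   +0.083  +0.061  +0.469  -0.157
    206  0.5269   +0.268  -0.001  +0.939  -0.314
    309  0.7903   +0.577  -0.105  +1.408  -0.471


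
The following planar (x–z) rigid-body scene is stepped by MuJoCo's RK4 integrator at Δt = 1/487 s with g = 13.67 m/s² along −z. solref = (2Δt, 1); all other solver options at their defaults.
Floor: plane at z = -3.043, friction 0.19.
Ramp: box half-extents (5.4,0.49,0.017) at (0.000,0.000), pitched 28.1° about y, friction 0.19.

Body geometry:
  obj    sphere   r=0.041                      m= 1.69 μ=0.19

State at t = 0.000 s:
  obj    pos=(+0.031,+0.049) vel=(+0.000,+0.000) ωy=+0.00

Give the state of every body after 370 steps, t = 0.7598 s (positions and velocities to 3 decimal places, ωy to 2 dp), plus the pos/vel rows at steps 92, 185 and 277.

State at t = 0.7598 s:
  obj    pos=(+1.202,-0.576) vel=(+3.082,-1.646) ωy=+85.21

Key-timestep trajectory:
   step    t(s)  obj.x    obj.z    obj.vx   obj.vz 
     92  0.1889   +0.104  +0.010  +0.767  -0.409
    185  0.3799   +0.324  -0.107  +1.541  -0.823
    277  0.5688   +0.687  -0.301  +2.308  -1.232


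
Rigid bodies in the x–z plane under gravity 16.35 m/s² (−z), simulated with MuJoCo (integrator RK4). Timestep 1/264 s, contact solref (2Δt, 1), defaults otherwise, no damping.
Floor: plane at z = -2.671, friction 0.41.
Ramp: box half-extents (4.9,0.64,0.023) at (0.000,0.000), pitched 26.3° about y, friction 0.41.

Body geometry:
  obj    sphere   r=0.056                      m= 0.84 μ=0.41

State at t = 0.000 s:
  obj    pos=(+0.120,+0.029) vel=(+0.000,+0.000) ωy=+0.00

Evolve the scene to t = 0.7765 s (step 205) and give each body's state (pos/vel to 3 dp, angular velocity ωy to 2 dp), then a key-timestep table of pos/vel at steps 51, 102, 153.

State at t = 0.7765 s:
  obj    pos=(+1.519,-0.662) vel=(+3.602,-1.780) ωy=+71.74

Key-timestep trajectory:
   step    t(s)  obj.x    obj.z    obj.vx   obj.vz 
     51  0.1932   +0.207  -0.014  +0.896  -0.443
    102  0.3864   +0.466  -0.142  +1.792  -0.886
    153  0.5795   +0.899  -0.356  +2.688  -1.329


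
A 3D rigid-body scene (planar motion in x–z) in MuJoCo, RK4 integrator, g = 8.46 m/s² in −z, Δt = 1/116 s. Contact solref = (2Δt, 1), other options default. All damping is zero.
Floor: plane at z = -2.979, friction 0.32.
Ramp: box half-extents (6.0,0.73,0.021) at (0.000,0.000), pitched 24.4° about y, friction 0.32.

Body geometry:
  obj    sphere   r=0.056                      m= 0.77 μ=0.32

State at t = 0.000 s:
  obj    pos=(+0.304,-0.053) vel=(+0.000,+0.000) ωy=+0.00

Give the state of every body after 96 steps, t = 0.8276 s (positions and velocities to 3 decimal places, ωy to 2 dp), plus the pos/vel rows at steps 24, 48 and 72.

State at t = 0.8276 s:
  obj    pos=(+1.083,-0.407) vel=(+1.881,-0.853) ωy=+36.88

Key-timestep trajectory:
   step    t(s)  obj.x    obj.z    obj.vx   obj.vz 
     24  0.2069   +0.353  -0.075  +0.470  -0.213
     48  0.4138   +0.499  -0.142  +0.941  -0.427
     72  0.6207   +0.742  -0.252  +1.411  -0.640


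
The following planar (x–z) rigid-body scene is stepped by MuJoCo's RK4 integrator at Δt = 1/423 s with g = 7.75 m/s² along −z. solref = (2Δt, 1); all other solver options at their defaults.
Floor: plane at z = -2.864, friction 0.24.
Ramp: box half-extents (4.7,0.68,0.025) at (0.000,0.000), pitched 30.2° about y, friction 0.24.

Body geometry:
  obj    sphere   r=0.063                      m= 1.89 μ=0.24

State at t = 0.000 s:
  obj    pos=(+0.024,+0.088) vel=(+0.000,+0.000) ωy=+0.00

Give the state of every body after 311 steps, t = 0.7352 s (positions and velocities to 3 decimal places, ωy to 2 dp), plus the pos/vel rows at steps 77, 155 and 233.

State at t = 0.7352 s:
  obj    pos=(+0.675,-0.291) vel=(+1.770,-1.030) ωy=+32.49

Key-timestep trajectory:
   step    t(s)  obj.x    obj.z    obj.vx   obj.vz 
     77  0.1820   +0.064  +0.065  +0.438  -0.255
    155  0.3664   +0.186  -0.006  +0.882  -0.513
    233  0.5508   +0.389  -0.125  +1.326  -0.772


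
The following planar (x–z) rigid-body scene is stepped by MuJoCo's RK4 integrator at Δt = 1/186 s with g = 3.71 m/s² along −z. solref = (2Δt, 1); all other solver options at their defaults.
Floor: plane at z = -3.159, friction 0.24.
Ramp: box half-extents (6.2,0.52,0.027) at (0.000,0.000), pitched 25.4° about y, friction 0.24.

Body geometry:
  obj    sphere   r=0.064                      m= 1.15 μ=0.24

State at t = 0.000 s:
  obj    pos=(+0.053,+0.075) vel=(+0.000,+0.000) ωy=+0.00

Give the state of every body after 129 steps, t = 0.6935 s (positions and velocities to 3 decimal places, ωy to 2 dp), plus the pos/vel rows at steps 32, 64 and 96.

State at t = 0.6935 s:
  obj    pos=(+0.300,-0.042) vel=(+0.712,-0.338) ωy=+12.31

Key-timestep trajectory:
   step    t(s)  obj.x    obj.z    obj.vx   obj.vz 
     32  0.1720   +0.068  +0.068  +0.177  -0.084
     64  0.3441   +0.114  +0.047  +0.353  -0.168
     96  0.5161   +0.190  +0.011  +0.530  -0.252


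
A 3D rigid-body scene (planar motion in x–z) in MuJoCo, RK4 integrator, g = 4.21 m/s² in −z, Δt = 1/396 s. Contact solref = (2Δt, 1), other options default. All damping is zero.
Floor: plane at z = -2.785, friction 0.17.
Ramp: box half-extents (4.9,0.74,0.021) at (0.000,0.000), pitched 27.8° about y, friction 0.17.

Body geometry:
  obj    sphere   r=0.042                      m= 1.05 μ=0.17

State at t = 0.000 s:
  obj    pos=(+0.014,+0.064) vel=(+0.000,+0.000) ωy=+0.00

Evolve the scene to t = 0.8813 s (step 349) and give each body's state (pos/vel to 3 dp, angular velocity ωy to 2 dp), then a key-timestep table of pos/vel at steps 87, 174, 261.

State at t = 0.8813 s:
  obj    pos=(+0.496,-0.190) vel=(+1.093,-0.577) ωy=+29.42

Key-timestep trajectory:
   step    t(s)  obj.x    obj.z    obj.vx   obj.vz 
     87  0.2197   +0.044  +0.048  +0.273  -0.144
    174  0.4394   +0.134  +0.001  +0.545  -0.287
    261  0.6591   +0.283  -0.078  +0.818  -0.431


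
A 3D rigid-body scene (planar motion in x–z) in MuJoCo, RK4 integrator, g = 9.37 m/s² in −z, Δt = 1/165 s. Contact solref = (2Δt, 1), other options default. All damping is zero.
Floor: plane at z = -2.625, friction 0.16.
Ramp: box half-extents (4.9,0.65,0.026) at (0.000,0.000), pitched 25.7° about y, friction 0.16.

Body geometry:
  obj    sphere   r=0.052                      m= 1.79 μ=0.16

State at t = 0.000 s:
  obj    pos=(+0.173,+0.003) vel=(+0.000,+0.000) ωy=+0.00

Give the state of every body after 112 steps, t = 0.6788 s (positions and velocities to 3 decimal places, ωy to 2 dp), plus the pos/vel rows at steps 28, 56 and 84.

State at t = 0.6788 s:
  obj    pos=(+0.776,-0.287) vel=(+1.776,-0.855) ωy=+37.87

Key-timestep trajectory:
   step    t(s)  obj.x    obj.z    obj.vx   obj.vz 
     28  0.1697   +0.211  -0.015  +0.444  -0.214
     56  0.3394   +0.324  -0.069  +0.888  -0.427
     84  0.5091   +0.512  -0.160  +1.332  -0.641


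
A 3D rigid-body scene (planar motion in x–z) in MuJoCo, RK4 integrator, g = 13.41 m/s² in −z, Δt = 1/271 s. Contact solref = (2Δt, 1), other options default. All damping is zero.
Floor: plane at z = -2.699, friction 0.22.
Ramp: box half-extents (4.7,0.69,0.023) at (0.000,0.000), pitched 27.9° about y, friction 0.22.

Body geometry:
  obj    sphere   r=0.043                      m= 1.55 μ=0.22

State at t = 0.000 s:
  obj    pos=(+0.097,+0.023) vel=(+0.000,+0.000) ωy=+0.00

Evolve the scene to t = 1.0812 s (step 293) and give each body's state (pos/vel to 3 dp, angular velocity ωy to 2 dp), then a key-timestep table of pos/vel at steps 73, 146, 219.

State at t = 1.0812 s:
  obj    pos=(+2.413,-1.203) vel=(+4.283,-2.268) ωy=+112.68

Key-timestep trajectory:
   step    t(s)  obj.x    obj.z    obj.vx   obj.vz 
     73  0.2694   +0.241  -0.053  +1.067  -0.565
    146  0.5387   +0.672  -0.281  +2.134  -1.130
    219  0.8081   +1.391  -0.662  +3.201  -1.695


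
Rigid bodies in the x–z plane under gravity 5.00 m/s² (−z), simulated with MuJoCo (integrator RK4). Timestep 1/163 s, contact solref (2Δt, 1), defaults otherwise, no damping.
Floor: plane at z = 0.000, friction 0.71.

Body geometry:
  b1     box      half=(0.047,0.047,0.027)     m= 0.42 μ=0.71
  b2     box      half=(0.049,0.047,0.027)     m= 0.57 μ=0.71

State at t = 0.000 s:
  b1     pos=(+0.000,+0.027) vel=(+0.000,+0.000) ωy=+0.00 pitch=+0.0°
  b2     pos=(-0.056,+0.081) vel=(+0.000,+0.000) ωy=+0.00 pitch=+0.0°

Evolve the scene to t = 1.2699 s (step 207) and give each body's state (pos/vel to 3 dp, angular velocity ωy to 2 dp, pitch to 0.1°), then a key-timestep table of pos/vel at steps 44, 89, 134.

State at t = 1.2699 s:
  b1     pos=(+0.000,+0.027) vel=(+0.000,+0.000) ωy=+0.00 pitch=+0.0°
  b2     pos=(-0.103,+0.049) vel=(+0.000,+0.000) ωy=+0.00 pitch=-90.0°

Key-timestep trajectory:
   step    t(s)  b1.x    b1.z    b1.vx   b1.vz   b2.x    b2.z    b2.vx   b2.vz 
     44  0.2699   +0.000  +0.027  +0.000  +0.000   -0.080  +0.054  -0.216  +0.020
     89  0.5460   +0.000  +0.027  +0.000  +0.000   -0.117  +0.054  +0.014  -0.004
    134  0.8221   +0.000  +0.027  +0.000  +0.000   -0.100  +0.051  -0.059  -0.027


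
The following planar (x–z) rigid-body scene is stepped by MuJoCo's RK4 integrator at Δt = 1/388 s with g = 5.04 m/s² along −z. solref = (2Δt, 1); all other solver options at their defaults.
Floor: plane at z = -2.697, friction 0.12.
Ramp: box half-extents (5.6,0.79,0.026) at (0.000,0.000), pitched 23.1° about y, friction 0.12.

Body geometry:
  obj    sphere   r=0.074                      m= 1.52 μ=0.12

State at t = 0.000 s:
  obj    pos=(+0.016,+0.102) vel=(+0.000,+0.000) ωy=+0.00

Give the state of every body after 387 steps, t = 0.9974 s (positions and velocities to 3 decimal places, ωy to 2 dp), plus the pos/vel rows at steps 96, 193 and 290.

State at t = 0.9974 s:
  obj    pos=(+0.667,-0.176) vel=(+1.305,-0.555) ωy=+18.73

Key-timestep trajectory:
   step    t(s)  obj.x    obj.z    obj.vx   obj.vz 
     96  0.2474   +0.056  +0.085  +0.324  -0.139
    193  0.4974   +0.178  +0.033  +0.651  -0.276
    290  0.7474   +0.381  -0.054  +0.978  -0.416


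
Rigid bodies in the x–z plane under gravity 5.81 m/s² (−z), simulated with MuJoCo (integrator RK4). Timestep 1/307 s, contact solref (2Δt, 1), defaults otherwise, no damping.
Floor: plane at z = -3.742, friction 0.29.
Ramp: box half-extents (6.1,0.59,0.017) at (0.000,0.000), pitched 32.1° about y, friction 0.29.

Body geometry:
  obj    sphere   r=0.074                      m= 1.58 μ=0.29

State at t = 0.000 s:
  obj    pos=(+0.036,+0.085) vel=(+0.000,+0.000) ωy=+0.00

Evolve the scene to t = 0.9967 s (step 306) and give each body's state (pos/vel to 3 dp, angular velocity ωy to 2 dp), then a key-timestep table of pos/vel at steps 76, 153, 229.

State at t = 0.9967 s:
  obj    pos=(+0.964,-0.497) vel=(+1.862,-1.168) ωy=+29.70

Key-timestep trajectory:
   step    t(s)  obj.x    obj.z    obj.vx   obj.vz 
     76  0.2476   +0.093  +0.049  +0.463  -0.290
    153  0.4984   +0.268  -0.061  +0.931  -0.584
    229  0.7459   +0.556  -0.241  +1.394  -0.874


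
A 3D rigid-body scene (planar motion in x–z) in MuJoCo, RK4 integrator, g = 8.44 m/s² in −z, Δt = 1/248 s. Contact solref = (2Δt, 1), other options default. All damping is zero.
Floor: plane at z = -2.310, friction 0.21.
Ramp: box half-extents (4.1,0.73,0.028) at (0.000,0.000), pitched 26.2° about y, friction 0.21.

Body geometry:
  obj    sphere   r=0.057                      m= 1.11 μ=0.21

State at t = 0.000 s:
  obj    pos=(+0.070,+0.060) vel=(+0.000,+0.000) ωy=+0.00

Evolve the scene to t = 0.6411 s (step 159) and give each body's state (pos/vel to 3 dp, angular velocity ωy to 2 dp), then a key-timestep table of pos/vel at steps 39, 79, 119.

State at t = 0.6411 s:
  obj    pos=(+0.561,-0.181) vel=(+1.531,-0.753) ωy=+29.93

Key-timestep trajectory:
   step    t(s)  obj.x    obj.z    obj.vx   obj.vz 
     39  0.1573   +0.100  +0.046  +0.376  -0.185
     79  0.3185   +0.191  +0.001  +0.761  -0.374
    119  0.4798   +0.345  -0.075  +1.146  -0.564


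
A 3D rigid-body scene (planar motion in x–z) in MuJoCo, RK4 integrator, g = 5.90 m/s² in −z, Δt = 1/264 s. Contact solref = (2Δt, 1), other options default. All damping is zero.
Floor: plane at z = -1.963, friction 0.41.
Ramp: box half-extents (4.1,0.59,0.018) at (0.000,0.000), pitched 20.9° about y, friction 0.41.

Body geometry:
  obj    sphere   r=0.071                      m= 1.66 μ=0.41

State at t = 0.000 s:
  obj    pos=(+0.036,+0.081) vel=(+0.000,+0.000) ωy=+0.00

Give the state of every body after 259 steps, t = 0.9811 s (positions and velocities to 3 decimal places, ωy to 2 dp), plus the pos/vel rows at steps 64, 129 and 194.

State at t = 0.9811 s:
  obj    pos=(+0.712,-0.177) vel=(+1.378,-0.526) ωy=+20.77

Key-timestep trajectory:
   step    t(s)  obj.x    obj.z    obj.vx   obj.vz 
     64  0.2424   +0.077  +0.066  +0.341  -0.130
    129  0.4886   +0.204  +0.017  +0.686  -0.262
    194  0.7348   +0.415  -0.063  +1.032  -0.394


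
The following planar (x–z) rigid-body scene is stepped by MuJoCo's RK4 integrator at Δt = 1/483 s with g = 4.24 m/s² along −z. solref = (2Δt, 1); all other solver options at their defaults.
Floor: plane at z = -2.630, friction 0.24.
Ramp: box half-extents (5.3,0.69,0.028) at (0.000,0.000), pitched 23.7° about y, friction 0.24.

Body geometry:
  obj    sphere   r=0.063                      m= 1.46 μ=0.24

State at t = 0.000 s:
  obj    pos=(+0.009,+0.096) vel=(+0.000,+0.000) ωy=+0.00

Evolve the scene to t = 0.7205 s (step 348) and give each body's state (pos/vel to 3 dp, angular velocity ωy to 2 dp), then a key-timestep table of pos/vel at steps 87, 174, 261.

State at t = 0.7205 s:
  obj    pos=(+0.298,-0.032) vel=(+0.803,-0.353) ωy=+13.92

Key-timestep trajectory:
   step    t(s)  obj.x    obj.z    obj.vx   obj.vz 
     87  0.1801   +0.027  +0.088  +0.201  -0.088
    174  0.3602   +0.081  +0.064  +0.402  -0.176
    261  0.5404   +0.172  +0.024  +0.602  -0.264


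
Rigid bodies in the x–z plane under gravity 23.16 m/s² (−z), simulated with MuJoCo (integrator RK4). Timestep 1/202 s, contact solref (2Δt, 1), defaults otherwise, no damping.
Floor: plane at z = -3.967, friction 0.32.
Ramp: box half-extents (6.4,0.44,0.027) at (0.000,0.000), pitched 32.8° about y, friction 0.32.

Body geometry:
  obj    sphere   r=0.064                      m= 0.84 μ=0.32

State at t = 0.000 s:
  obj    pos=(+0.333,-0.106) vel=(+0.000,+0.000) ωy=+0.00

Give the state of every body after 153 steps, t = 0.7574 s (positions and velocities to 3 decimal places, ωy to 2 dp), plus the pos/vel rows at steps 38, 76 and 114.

State at t = 0.7574 s:
  obj    pos=(+2.494,-1.499) vel=(+5.706,-3.677) ωy=+106.03

Key-timestep trajectory:
   step    t(s)  obj.x    obj.z    obj.vx   obj.vz 
     38  0.1881   +0.466  -0.192  +1.417  -0.913
     76  0.3762   +0.866  -0.450  +2.834  -1.827
    114  0.5644   +1.533  -0.880  +4.251  -2.740


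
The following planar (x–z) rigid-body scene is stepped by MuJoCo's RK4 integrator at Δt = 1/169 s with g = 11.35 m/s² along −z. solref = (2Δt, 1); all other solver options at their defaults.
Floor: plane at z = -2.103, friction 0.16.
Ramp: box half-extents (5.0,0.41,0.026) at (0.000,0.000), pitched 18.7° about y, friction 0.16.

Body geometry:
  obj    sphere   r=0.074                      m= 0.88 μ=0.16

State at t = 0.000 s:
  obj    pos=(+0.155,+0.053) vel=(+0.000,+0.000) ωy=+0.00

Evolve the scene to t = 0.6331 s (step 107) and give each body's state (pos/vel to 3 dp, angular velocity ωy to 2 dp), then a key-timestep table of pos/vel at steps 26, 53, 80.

State at t = 0.6331 s:
  obj    pos=(+0.649,-0.114) vel=(+1.559,-0.528) ωy=+22.23

Key-timestep trajectory:
   step    t(s)  obj.x    obj.z    obj.vx   obj.vz 
     26  0.1538   +0.184  +0.043  +0.379  -0.128
     53  0.3136   +0.276  +0.012  +0.772  -0.261
     80  0.4734   +0.431  -0.040  +1.166  -0.395
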